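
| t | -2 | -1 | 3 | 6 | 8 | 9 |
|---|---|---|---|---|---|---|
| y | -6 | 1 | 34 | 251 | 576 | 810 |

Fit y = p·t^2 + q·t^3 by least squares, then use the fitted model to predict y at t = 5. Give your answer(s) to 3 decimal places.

ŷ = 148.457

The normal system XᵀX·[p, q]ᵀ = Xᵀy is [[12051, 99803]; [99803, 841035]]·[p, q]ᵀ = [111793, 940583]ᵀ.
Eliminating q: 841035·(row 1) − 99803·(row 2) gives 174673976·p = 841035·111793 − 99803·940583 = 148820606, so p = 74410303/87336988.
Then q = (940583 − 99803·(74410303/87336988))/841035 = 88844477/87336988.
At t = 5: ŷ = (74410303/87336988)·(25) + (88844477/87336988)·(125) = 3241454300/21834247.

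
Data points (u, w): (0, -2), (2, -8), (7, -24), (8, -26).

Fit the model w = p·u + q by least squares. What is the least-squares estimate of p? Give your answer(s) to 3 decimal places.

p = -3.061

From the data, Σu·u = 117, Σu = 17, Σ1 = 4.
For Aᵀw: Σu·w = -392, Σw = -60.
det = 117·4 − 17² = 179.
p = ((-392)·4 − 17·(-60))/179 = -548/179; q = (117·(-60) − 17·(-392))/179 = -356/179.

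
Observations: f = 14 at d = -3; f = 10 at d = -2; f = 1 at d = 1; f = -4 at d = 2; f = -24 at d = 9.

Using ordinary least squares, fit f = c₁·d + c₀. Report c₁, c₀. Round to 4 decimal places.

c₁ = -3.1480, c₀ = 3.8072

Setting ∂/∂c₁ … = 0 gives: 99·c₁ + 7·c₀ = -285;  7·c₁ + 5·c₀ = -3.
Eliminating c₀: 5·(row 1) − 7·(row 2) gives 446·c₁ = 5·(-285) − 7·(-3) = -1404, so c₁ = -702/223.
Then c₀ = ((-3) − 7·(-702/223))/5 = 849/223.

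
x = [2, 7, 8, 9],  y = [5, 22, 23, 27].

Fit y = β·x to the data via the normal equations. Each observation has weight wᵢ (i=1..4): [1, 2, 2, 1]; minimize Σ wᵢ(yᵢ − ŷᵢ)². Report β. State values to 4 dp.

Forming AᵀWA = [[311]] and AᵀWy = [929]ᵀ gives AᵀWA·[β]ᵀ = AᵀWy.
Hence β = 929 / 311 ≈ 2.98714.

β = 2.9871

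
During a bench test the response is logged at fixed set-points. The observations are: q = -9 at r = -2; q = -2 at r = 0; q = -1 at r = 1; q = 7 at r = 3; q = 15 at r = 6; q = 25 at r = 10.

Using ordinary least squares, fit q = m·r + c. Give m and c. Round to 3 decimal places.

Sums needed: Σr·r = 150, Σr = 18, Σ1 = 6.
Moment sums: Σr·q = 378, Σq = 35.
So XᵀX·[m, c]ᵀ = Xᵀq: [[150, 18]; [18, 6]]·[m, c]ᵀ = [378, 35]ᵀ.
Eliminating c: 6·(row 1) − 18·(row 2) gives 576·m = 6·378 − 18·35 = 1638, so m = 91/32.
Then c = (35 − 18·(91/32))/6 = -259/96.

m = 2.844, c = -2.698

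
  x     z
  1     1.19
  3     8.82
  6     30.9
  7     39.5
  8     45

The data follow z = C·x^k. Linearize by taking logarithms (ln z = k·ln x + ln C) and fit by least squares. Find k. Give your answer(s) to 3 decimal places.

Let Y = ln z. Fitting Y = k·ln x + ln C by least squares:
Σln x = 6.9157, Σ(ln x)² = 12.5280, Σln z = 13.2647, Σln x·ln z = 23.6083.
Normal system: [[12.5280, 6.9157]; [6.9157, 5]]·[k, ln C]ᵀ = [23.6083, 13.2647]ᵀ.
Slope k = (n·Σln x·ln z − Σln x·Σln z)/(n·Σ(ln x)² − (Σln x)²) = (5·23.6083 − 6.9157·13.2647)/14.8127 = 1.77593; ln C = (Σln z − k·Σln x)/n = 0.19657.

k = 1.776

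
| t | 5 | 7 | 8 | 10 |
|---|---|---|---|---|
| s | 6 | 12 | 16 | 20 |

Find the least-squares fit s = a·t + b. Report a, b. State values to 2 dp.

From the data, Σt·t = 238, Σt = 30, Σ1 = 4.
And Σt·s = 442, Σs = 54.
Normal equations: [[238, 30]; [30, 4]]·[a, b]ᵀ = [442, 54]ᵀ.
Determinant 238·4 − 30² = 52.
a = (442·4 − 30·54)/52 = 37/13; b = (238·54 − 30·442)/52 = -102/13.

a = 2.85, b = -7.85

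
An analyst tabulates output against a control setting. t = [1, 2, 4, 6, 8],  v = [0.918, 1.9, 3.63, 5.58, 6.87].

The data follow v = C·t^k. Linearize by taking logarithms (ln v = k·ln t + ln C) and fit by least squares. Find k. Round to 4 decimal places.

k = 0.9752

Let Y = ln v. Fitting Y = k·ln t + ln C by least squares:
Sums: Σln t = 5.9506, Σ(ln t)² = 9.9367, Σln v = 5.4919, Σln t·ln v = 9.3200.
Normal system: [[9.9367, 5.9506]; [5.9506, 5]]·[k, ln C]ᵀ = [9.3200, 5.4919]ᵀ.
Δ = 9.9367·5 − (5.9506)² = 14.2736; k = (9.3200·5 − 5.9506·5.4919)/14.2736 = 0.97520, ln C = (9.9367·5.4919 − 5.9506·9.3200)/14.2736 = -0.06223.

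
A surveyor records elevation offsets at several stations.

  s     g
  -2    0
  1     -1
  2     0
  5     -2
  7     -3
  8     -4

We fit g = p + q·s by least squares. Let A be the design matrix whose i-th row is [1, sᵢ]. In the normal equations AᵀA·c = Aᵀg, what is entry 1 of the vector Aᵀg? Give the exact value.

-10

Entry 1 ↔ basis 1, so (Aᵀg)_{1} = Σᵢ gᵢ = (1)·(0) + (1)·(-1) + (1)·(0) + (1)·(-2) + (1)·(-3) + (1)·(-4) = -10.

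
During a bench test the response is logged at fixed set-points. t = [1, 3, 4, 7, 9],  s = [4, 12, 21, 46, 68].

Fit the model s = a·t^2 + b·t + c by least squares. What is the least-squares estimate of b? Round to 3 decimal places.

b = 2.871

From the data, Σt^2·t^2 = 9300, Σt^2·t = 1164, Σt^2 = 156, Σt·t = 156, Σt = 24, Σ1 = 5.
For Mᵀs: Σt^2·s = 8210, Σt·s = 1058, Σs = 151.
Normal equations: [[9300, 1164, 156]; [1164, 156, 24]; [156, 24, 5]]·[a, b, c]ᵀ = [8210, 1058, 151]ᵀ.
Row-reducing yields a = 51/98, b = 422/147, c = 9/49.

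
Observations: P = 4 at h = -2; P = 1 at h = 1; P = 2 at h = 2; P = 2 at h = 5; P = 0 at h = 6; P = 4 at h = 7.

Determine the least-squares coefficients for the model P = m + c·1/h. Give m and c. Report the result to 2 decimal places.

Compute the Gram sums: Σ1 = 6, Σ1/h = 317/210, Σ1/h·1/h = 70039/44100.
And ΣP = 13, Σ1/h·P = 34/35.
So MᵀM·[m, c]ᵀ = MᵀP: [[6, 317/210]; [317/210, 70039/44100]]·[m, c]ᵀ = [13, 34/35]ᵀ.
Δ = 6·(70039/44100) − (317/210)² = 63949/8820.
m = (13·(70039/44100) − (317/210)·(34/35))/(63949/8820) = 845839/319745; c = (6·(34/35) − (317/210)·13)/(63949/8820) = -121674/63949.

m = 2.65, c = -1.90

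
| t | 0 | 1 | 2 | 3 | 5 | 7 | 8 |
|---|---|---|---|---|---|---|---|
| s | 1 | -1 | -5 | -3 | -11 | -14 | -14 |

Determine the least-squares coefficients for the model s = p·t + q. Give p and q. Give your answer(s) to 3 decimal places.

Setting ∂/∂p … = 0 gives: 152·p + 26·q = -285;  26·p + 7·q = -47.
Eliminating q: 7·(row 1) − 26·(row 2) gives 388·p = 7·(-285) − 26·(-47) = -773, so p = -773/388.
Then q = ((-47) − 26·(-773/388))/7 = 133/194.

p = -1.992, q = 0.686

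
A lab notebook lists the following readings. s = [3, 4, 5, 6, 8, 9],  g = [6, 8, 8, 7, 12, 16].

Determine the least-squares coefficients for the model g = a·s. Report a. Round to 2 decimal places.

The normal equations are: 231·a = 372.
Hence a = 372 / 231 ≈ 1.61039.

a = 1.61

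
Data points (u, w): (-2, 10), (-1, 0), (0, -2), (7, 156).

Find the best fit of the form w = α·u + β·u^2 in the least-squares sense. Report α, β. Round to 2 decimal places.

α = 1.35, β = 2.99

Setting ∂/∂α … = 0 gives: 54·α + 334·β = 1072;  334·α + 2418·β = 7684.
(Σu·u = 54, Σu·u^2 = 334, Σu^2·u^2 = 2418, Σu·w = 1072, Σu^2·w = 7684.)
Eliminating β: 2418·(row 1) − 334·(row 2) gives 19016·α = 2418·1072 − 334·7684 = 25640, so α = 3205/2377.
Then β = (7684 − 334·(3205/2377))/2418 = 7111/2377.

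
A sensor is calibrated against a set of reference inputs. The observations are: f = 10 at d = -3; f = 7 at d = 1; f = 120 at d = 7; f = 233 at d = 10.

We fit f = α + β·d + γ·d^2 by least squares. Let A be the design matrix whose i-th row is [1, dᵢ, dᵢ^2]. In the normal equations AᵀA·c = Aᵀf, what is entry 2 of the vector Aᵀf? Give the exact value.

Entry 2 ↔ basis d, so (Aᵀf)_{2} = Σᵢ (d)·fᵢ = (-3)·(10) + (1)·(7) + (7)·(120) + (10)·(233) = 3147.

3147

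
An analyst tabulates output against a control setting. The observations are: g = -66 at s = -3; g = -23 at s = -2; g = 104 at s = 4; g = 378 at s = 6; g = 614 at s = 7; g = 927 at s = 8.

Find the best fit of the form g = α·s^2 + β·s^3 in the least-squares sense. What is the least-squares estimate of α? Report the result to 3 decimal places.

Entries of XᵀX: Σs^2·s^2 = 8146, Σs^2·s^3 = 58100, Σs^3·s^3 = 431338.
And Σs^2·g = 104000, Σs^3·g = 775496.
Determinant 8146·431338 − 58100² = 138069348.
α = (104000·431338 − 58100·775496)/138069348 = -1332200/932901; β = (8146·775496 − 58100·104000)/138069348 = 1856692/932901.

α = -1.428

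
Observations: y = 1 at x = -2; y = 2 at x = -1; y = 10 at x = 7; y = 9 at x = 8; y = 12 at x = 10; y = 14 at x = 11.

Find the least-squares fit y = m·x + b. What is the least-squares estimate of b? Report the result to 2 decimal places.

b = 2.83

Setting ∂/∂m … = 0 gives: 339·m + 33·b = 412;  33·m + 6·b = 48.
(Σx·x = 339, Σx = 33, Σ1 = 6, Σx·y = 412, Σy = 48.)
det = 339·6 − 33² = 945.
m = (412·6 − 33·48)/945 = 296/315; b = (339·48 − 33·412)/945 = 892/315.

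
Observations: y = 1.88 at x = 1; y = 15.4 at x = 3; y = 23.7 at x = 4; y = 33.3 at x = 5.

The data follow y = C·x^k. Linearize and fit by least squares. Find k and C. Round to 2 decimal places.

Let Y = ln y. Fitting Y = k·ln x + ln C by least squares:
Over the data: Σln x = 4.0943, Σ(ln x)² = 5.7191, Σln y = 10.0367, Σln x·ln y = 13.0343.
Normal system: [[5.7191, 4.0943]; [4.0943, 4]]·[k, ln C]ᵀ = [13.0343, 10.0367]ᵀ.
Δ = 5.7191·4 − (4.0943)² = 6.1125; k = (13.0343·4 − 4.0943·10.0367)/6.1125 = 1.80669, ln C = (5.7191·10.0367 − 4.0943·13.0343)/6.1125 = 0.65987, so C = exp(0.65987) = 1.93453.

k = 1.81, C = 1.93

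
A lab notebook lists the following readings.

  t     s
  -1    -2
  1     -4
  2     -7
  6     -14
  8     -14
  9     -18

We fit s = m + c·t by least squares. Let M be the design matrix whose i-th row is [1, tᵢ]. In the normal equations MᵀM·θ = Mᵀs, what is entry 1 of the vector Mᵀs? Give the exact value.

-59

Entry 1 ↔ basis 1, so (Mᵀs)_{1} = Σᵢ sᵢ = (1)·(-2) + (1)·(-4) + (1)·(-7) + (1)·(-14) + (1)·(-14) + (1)·(-18) = -59.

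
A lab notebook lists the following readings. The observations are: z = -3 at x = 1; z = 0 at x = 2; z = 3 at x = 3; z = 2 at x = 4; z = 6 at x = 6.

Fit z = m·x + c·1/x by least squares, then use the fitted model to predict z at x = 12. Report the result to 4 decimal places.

ẑ = 12.3920

Sums needed: Σx·x = 66, Σx·1/x = 5, Σ1/x·1/x = 209/144.
For Aᵀz: Σx·z = 50, Σ1/x·z = -1/2.
Normal equations: [[66, 5]; [5, 209/144]]·[m, c]ᵀ = [50, -1/2]ᵀ.
Δ = 66·(209/144) − 5² = 1699/24.
m = (50·(209/144) − 5·(-1/2))/(1699/24) = 5405/5097; c = (66·(-1/2) − 5·50)/(1699/24) = -6792/1699.
At x = 12: ẑ = (5405/5097)·(12) + (-6792/1699)·(1/12) = 21054/1699.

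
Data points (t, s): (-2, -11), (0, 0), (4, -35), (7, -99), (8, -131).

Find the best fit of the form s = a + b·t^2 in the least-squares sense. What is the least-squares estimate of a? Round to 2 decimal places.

a = -1.71

Normal-equation sums: Σ1 = 5, Σt^2 = 133, Σt^2·t^2 = 6769.
Moment sums: Σs = -276, Σt^2·s = -13839.
XᵀX·[a, b]ᵀ = Xᵀs becomes [[5, 133]; [133, 6769]]·[a, b]ᵀ = [-276, -13839]ᵀ.
det = 5·6769 − 133² = 16156.
a = ((-276)·6769 − 133·(-13839))/16156 = -3951/2308; b = (5·(-13839) − 133·(-276))/16156 = -4641/2308.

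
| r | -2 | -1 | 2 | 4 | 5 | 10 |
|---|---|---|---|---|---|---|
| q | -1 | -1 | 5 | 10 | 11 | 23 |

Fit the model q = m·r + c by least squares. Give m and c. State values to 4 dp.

Sums needed: Σr·r = 150, Σr = 18, Σ1 = 6.
Moment sums: Σr·q = 338, Σq = 47.
Determinant 150·6 − 18² = 576.
m = (338·6 − 18·47)/576 = 197/96; c = (150·47 − 18·338)/576 = 161/96.

m = 2.0521, c = 1.6771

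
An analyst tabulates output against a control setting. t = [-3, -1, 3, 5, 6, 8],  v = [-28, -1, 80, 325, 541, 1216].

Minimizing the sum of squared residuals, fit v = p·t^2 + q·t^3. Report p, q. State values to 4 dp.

p = 2.9598, q = 2.0061

The normal equations are: 6180·p + 43668·q = 105892;  43668·p + 325884·q = 782990.
Eliminating q: 325884·(row 1) − 43668·(row 2) gives 107068896·p = 325884·105892 − 43668·782990 = 316901208, so p = 13204217/4461204.
Then q = (782990 − 43668·(13204217/4461204))/325884 = 8949431/4461204.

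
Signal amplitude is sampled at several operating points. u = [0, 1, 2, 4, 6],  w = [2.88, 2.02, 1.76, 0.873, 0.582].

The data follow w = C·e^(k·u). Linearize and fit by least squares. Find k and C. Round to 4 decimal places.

k = -0.2692, C = 2.8002

With ln wᵢ as the transformed response and uᵢ as the regressor:
Σu = 13.0000, Σ(u)² = 57.0000, Σln w = 1.6491, Σu·ln w = -1.9573.
Equations: 57.0000·k + 13.0000·ln C = -1.9573;  13.0000·k + 5·ln C = 1.6491.
Solving (det = 116.0000): k = -0.26918, ln C = 1.02968, so C = exp(1.02968) = 2.80017.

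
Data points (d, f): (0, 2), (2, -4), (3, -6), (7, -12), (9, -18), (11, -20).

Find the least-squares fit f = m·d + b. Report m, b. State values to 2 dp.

m = -1.96, b = 0.77

Normal-equation sums: Σd·d = 264, Σd = 32, Σ1 = 6.
For Xᵀf: Σd·f = -492, Σf = -58.
det = 264·6 − 32² = 560.
m = ((-492)·6 − 32·(-58))/560 = -137/70; b = (264·(-58) − 32·(-492))/560 = 27/35.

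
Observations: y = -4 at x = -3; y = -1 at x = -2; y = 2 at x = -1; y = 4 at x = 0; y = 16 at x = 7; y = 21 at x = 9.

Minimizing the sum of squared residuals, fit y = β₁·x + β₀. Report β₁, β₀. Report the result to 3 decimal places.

β₁ = 1.961, β₀ = 3.065

Forming AᵀA = [[144, 10]; [10, 6]] and Aᵀy = [313, 38]ᵀ gives AᵀA·[β₁, β₀]ᵀ = Aᵀy.
Eliminating β₀: 6·(row 1) − 10·(row 2) gives 764·β₁ = 6·313 − 10·38 = 1498, so β₁ = 749/382.
Then β₀ = (38 − 10·(749/382))/6 = 1171/382.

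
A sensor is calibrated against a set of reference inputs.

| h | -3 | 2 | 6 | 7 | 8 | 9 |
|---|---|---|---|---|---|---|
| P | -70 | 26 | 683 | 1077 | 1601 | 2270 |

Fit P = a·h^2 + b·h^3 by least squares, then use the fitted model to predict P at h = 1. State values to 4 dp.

Sums needed: Σh^2·h^2 = 14451, Σh^2·h^3 = 116189, Σh^3·h^3 = 958683.
For MᵀP: Σh^2·P = 363169, Σh^3·P = 2993579.
Normal equations: [[14451, 116189]; [116189, 958683]]·[a, b]ᵀ = [363169, 2993579]ᵀ.
det = 14451·958683 − 116189² = 354044312.
a = (363169·958683 − 116189·2993579)/354044312 = 85748999/88511078; b = (14451·2993579 − 116189·363169)/354044312 = 265991797/88511078.
At h = 1: P̂ = (85748999/88511078)·(1) + (265991797/88511078)·(1) = 175870398/44255539.

P̂ = 3.9740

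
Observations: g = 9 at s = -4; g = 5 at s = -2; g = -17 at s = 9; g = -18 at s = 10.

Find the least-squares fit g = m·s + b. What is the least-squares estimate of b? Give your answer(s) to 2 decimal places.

The normal equations are: 201·m + 13·b = -379;  13·m + 4·b = -21.
Eliminating b: 4·(row 1) − 13·(row 2) gives 635·m = 4·(-379) − 13·(-21) = -1243, so m = -1243/635.
Then b = ((-21) − 13·(-1243/635))/4 = 706/635.

b = 1.11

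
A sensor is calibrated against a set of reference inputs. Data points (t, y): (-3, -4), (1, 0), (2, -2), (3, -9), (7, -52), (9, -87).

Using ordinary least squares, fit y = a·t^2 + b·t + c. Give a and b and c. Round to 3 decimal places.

XᵀX·[a, b, c]ᵀ = Xᵀy reads: 9141·a + 1081·b + 153·c = -9720;  1081·a + 153·b + 19·c = -1166;  153·a + 19·b + 6·c = -154.
(Σt^2·t^2 = 9141, Σt^2·t = 1081, Σt^2 = 153, Σt·t = 153, Σt = 19, Σ1 = 6, Σt^2·y = -9720, Σt·y = -1166, Σy = -154.)
Solving the 3×3 system (Gaussian elimination) gives a = -399473/391764, b = -98603/130588, c = 534007/195882.

a = -1.020, b = -0.755, c = 2.726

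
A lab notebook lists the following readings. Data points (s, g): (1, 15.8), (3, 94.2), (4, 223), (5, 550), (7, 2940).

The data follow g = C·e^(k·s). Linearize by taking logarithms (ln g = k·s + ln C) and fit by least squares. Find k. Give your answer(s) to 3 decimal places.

Linearized form: ln g = k·s + ln C. From the 5 transformed points,
XᵀX = [[100.0000, 20.0000]; [20.0000, 5]], rhs = [125.4777, 27.0087]ᵀ  (here Σs = 20.0000, Σ(s)² = 100.0000, Σln g = 27.0087, Σs·ln g = 125.4777).
Slope k = (n·Σs·ln g − Σs·Σln g)/(n·Σ(s)² − (Σs)²) = (5·125.4777 − 20.0000·27.0087)/100.0000 = 0.87215; ln C = (Σln g − k·Σs)/n = 1.91314.

k = 0.872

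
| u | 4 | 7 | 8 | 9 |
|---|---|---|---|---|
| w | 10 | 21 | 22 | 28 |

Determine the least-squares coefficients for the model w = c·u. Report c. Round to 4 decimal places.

Setting ∂/∂c … = 0 gives: 210·c = 615.
(Σu·u = 210, Σu·w = 615.)
c = 615/210 = 2.92857.

c = 2.9286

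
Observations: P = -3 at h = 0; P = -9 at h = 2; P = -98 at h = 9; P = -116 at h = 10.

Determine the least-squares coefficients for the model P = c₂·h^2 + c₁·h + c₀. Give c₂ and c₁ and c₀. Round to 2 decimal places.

Sums needed: Σh^2·h^2 = 16577, Σh^2·h = 1737, Σh^2 = 185, Σh·h = 185, Σh = 21, Σ1 = 4.
For MᵀP: Σh^2·P = -19574, Σh·P = -2060, ΣP = -226.
So MᵀM·[c₂, c₁, c₀]ᵀ = MᵀP: [[16577, 1737, 185]; [1737, 185, 21]; [185, 21, 4]]·[c₂, c₁, c₀]ᵀ = [-19574, -2060, -226]ᵀ.
Row-reducing yields c₂ = -25899/26356, c₁ = -42673/26356, c₀ = -16813/6589.

c₂ = -0.98, c₁ = -1.62, c₀ = -2.55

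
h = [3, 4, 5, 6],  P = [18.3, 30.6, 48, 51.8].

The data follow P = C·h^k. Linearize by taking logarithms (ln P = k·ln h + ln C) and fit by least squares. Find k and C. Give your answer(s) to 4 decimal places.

k = 1.5766, C = 3.3757

Taking logs, ln P = k·ln h + ln C, so regress ln P on ln h.
Σln h = 5.8861, Σ(ln h)² = 8.9295, Σln P = 14.1465, Σln h·ln P = 21.2393.
Equations: 8.9295·k + 5.8861·ln C = 21.2393;  5.8861·k + 4·ln C = 14.1465.
Δ = 8.9295·4 − (5.8861)² = 1.0716; k = (21.2393·4 − 5.8861·14.1465)/1.0716 = 1.57661, ln C = (8.9295·14.1465 − 5.8861·21.2393)/1.0716 = 1.21660, so C = exp(1.21660) = 3.37570.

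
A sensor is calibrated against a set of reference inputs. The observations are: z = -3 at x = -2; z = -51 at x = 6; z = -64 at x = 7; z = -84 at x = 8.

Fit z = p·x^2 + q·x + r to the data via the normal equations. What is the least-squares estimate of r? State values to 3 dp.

r = -1.940

Sums needed: Σx^2·x^2 = 7809, Σx^2·x = 1063, Σx^2 = 153, Σx·x = 153, Σx = 19, Σ1 = 4.
Right-hand side: Σx^2·z = -10360, Σx·z = -1420, Σz = -202.
Solving the 3×3 system (Gaussian elimination) gives p = -10409/9722, q = -15569/9722, r = -9432/4861.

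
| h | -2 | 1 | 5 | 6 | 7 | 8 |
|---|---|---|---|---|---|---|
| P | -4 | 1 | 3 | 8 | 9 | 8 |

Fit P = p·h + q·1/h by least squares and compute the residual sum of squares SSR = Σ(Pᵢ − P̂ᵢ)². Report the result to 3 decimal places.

SSR = 13.504

Sums needed: Σh·h = 179, Σh·1/h = 6, Σ1/h·1/h = 955249/705600.
Moment sums: Σh·P = 199, Σ1/h·P = 758/105.
det = 179·(955249/705600) − 6² = 145587971/705600.
p = (199·(955249/705600) − 6·(758/105))/(145587971/705600) = 159531991/145587971; q = (179·(758/105) − 6·199)/(145587971/705600) = 69296640/145587971.
Residuals: -228639582/145587971, -83240660/145587971, -374755370/145587971, 195962382/145587971, 183668282/145587971, -120214240/145587971; SSR = 1966051232/145587971.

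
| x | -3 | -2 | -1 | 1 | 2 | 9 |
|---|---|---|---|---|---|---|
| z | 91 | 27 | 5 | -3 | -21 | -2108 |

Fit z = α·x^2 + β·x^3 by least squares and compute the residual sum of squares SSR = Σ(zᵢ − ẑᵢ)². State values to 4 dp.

The normal system AᵀA·[α, β]ᵀ = Aᵀz is [[6676, 58806]; [58806, 532300]]·[α, β]ᵀ = [-169903, -1539581]ᵀ.
det = 6676·532300 − 58806² = 95489164.
α = ((-169903)·532300 − 58806·(-1539581))/95489164 = 1185773/1164502; β = (6676·(-1539581) − 58806·(-169903))/95489164 = -3499109/1164502.
Residuals: 410891/582251, -647205/582251, 568814/582251, -590085/582251, -602381/582251, 16316/582251; SSR = 2786744/582251.

SSR = 4.7862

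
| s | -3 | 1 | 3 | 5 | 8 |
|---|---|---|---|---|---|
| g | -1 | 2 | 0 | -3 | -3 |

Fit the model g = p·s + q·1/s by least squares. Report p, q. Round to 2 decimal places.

p = -0.44, q = 2.80

Compute the Gram sums: Σs·s = 108, Σs·1/s = 5, Σ1/s·1/s = 18401/14400.
Moment sums: Σs·g = -34, Σ1/s·g = 163/120.
Normal equations: [[108, 5]; [5, 18401/14400]]·[p, q]ᵀ = [-34, 163/120]ᵀ.
det = 108·(18401/14400) − 5² = 45203/400.
p = ((-34)·(18401/14400) − 5·(163/120))/(45203/400) = -361717/813654; q = (108·(163/120) − 5·(-34))/(45203/400) = 126680/45203.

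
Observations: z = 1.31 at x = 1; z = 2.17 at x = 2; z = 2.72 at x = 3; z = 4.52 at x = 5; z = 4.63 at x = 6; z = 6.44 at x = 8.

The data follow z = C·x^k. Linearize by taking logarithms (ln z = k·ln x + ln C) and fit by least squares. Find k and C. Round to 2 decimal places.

k = 0.75, C = 1.28

Linearized form: ln z = k·ln x + ln C. From the 6 transformed points,
XᵀX = [[11.8122, 7.2724]; [7.2724, 6]], rhs = [10.6832, 6.9490]ᵀ  (here Σln x = 7.2724, Σ(ln x)² = 11.8122, Σln z = 6.9490, Σln x·ln z = 10.6832).
Δ = 11.8122·6 − (7.2724)² = 17.9853; k = (10.6832·6 − 7.2724·6.9490)/17.9853 = 0.75413, ln C = (11.8122·6.9490 − 7.2724·10.6832)/17.9853 = 0.24411, so C = exp(0.24411) = 1.27649.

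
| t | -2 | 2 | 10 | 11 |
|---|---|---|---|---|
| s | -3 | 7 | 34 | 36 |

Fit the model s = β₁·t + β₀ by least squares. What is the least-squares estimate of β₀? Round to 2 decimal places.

Compute the Gram sums: Σt·t = 229, Σt = 21, Σ1 = 4.
Right-hand side: Σt·s = 756, Σs = 74.
Eliminating β₀: 4·(row 1) − 21·(row 2) gives 475·β₁ = 4·756 − 21·74 = 1470, so β₁ = 294/95.
Then β₀ = (74 − 21·(294/95))/4 = 214/95.

β₀ = 2.25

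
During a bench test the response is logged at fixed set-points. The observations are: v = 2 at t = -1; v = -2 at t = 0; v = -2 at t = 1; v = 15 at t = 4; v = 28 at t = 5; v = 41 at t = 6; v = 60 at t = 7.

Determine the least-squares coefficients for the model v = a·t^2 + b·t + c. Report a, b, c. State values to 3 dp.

a = 1.521, b = -1.873, c = -1.647

Sums needed: Σt^2·t^2 = 4580, Σt^2·t = 748, Σt^2 = 128, Σt·t = 128, Σt = 22, Σ1 = 7.
And Σt^2·v = 5356, Σt·v = 862, Σv = 142.
Row-reducing yields a = 16357/10752, b = -20135/10752, c = -2951/1792.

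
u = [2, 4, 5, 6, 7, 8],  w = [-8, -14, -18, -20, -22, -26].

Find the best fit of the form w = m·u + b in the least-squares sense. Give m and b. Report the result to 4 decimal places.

m = -2.9143, b = -2.4571

From the data, Σu·u = 194, Σu = 32, Σ1 = 6.
Moment sums: Σu·w = -644, Σw = -108.
XᵀX·[m, b]ᵀ = Xᵀw becomes [[194, 32]; [32, 6]]·[m, b]ᵀ = [-644, -108]ᵀ.
det = 194·6 − 32² = 140.
m = ((-644)·6 − 32·(-108))/140 = -102/35; b = (194·(-108) − 32·(-644))/140 = -86/35.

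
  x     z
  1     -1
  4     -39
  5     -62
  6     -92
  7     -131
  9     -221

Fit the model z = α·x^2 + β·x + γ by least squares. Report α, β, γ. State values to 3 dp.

With design matrix M, MᵀM = [[11140, 1478, 208]; [1478, 208, 32]; [208, 32, 6]] and Mᵀz = [-29807, -3925, -546]ᵀ.
Row-reducing yields α = -467/154, β = 433/154, γ = -67/77.

α = -3.032, β = 2.812, γ = -0.870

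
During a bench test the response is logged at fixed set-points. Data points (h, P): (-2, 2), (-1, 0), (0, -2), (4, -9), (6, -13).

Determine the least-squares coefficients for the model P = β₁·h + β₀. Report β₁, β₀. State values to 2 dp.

The normal system XᵀX·[β₁, β₀]ᵀ = XᵀP is [[57, 7]; [7, 5]]·[β₁, β₀]ᵀ = [-118, -22]ᵀ.
det = 57·5 − 7² = 236.
β₁ = ((-118)·5 − 7·(-22))/236 = -109/59; β₀ = (57·(-22) − 7·(-118))/236 = -107/59.

β₁ = -1.85, β₀ = -1.81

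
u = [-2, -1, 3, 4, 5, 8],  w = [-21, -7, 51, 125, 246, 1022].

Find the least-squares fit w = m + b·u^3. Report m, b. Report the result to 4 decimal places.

Forming MᵀM = [[6, 719]; [719, 282659]] and Mᵀw = [1416, 563566]ᵀ gives MᵀM·[m, b]ᵀ = Mᵀw.
Determinant 6·282659 − 719² = 1178993.
m = (1416·282659 − 719·563566)/1178993 = -4958810/1178993; b = (6·563566 − 719·1416)/1178993 = 2363292/1178993.

m = -4.2060, b = 2.0045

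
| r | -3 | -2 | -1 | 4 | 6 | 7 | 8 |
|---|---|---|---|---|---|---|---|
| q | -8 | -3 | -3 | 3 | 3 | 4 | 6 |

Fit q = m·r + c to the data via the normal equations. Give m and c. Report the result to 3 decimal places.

Sums needed: Σr·r = 179, Σr = 19, Σ1 = 7.
Right-hand side: Σr·q = 139, Σq = 2.
So AᵀA·[m, c]ᵀ = Aᵀq: [[179, 19]; [19, 7]]·[m, c]ᵀ = [139, 2]ᵀ.
Eliminating c: 7·(row 1) − 19·(row 2) gives 892·m = 7·139 − 19·2 = 935, so m = 935/892.
Then c = (2 − 19·(935/892))/7 = -2283/892.

m = 1.048, c = -2.559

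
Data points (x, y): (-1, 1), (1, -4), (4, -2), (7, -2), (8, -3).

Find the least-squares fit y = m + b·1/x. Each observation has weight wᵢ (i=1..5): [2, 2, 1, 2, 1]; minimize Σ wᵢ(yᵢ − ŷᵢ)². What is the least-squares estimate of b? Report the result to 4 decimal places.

Compute the Gram sums: Σwᵢ·1 = 8, Σwᵢ·1/x = 37/56, Σwᵢ·1/x·1/x = 12917/3136.
And Σwᵢ·y = -15, Σwᵢ·1/x·y = -641/56.
AᵀWA·[m, b]ᵀ = AᵀWy becomes [[8, 37/56]; [37/56, 12917/3136]]·[m, b]ᵀ = [-15, -641/56]ᵀ.
Determinant 8·(12917/3136) − (37/56)² = 101967/3136.
m = ((-15)·(12917/3136) − (37/56)·(-641/56))/(101967/3136) = -170038/101967; b = (8·(-641/56) − (37/56)·(-15))/(101967/3136) = -256088/101967.

b = -2.5115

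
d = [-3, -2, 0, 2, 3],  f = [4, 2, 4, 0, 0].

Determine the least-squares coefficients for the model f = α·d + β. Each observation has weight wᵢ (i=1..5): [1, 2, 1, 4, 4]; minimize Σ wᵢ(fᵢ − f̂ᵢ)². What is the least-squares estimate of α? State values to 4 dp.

Compute the Gram sums: Σwᵢ·d·d = 69, Σwᵢ·d = 13, Σwᵢ·1 = 12.
Right-hand side: Σwᵢ·d·f = -20, Σwᵢ·f = 12.
XᵀWX·[α, β]ᵀ = XᵀWf becomes [[69, 13]; [13, 12]]·[α, β]ᵀ = [-20, 12]ᵀ.
det = 69·12 − 13² = 659.
α = ((-20)·12 − 13·12)/659 = -396/659; β = (69·12 − 13·(-20))/659 = 1088/659.

α = -0.6009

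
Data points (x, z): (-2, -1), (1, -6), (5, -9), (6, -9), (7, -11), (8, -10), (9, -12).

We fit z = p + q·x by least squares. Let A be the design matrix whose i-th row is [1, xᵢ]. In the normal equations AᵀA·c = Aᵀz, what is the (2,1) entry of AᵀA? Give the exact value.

Row 2 ↔ basis x, column 1 ↔ basis 1, so (AᵀA)_{2,1} = Σᵢ x = (-2)·(1) + (1)·(1) + (5)·(1) + (6)·(1) + (7)·(1) + (8)·(1) + (9)·(1) = 34.

34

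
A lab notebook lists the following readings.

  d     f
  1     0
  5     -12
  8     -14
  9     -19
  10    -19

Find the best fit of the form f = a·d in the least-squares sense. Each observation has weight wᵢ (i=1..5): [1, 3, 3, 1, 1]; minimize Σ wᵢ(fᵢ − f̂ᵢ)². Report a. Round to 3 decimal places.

Setting ∂/∂a … = 0 gives: 449·a = -877.
(Σwᵢ·d·d = 449, Σwᵢ·d·f = -877.)
Hence a = -877 / 449 ≈ -1.95323.

a = -1.953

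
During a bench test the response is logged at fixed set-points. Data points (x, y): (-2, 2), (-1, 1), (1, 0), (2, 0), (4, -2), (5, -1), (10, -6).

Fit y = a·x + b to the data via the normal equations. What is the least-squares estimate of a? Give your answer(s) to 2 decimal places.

a = -0.62

With design matrix A, AᵀA = [[151, 19]; [19, 7]] and Aᵀy = [-78, -6]ᵀ.
Eliminating b: 7·(row 1) − 19·(row 2) gives 696·a = 7·(-78) − 19·(-6) = -432, so a = -18/29.
Then b = ((-6) − 19·(-18/29))/7 = 24/29.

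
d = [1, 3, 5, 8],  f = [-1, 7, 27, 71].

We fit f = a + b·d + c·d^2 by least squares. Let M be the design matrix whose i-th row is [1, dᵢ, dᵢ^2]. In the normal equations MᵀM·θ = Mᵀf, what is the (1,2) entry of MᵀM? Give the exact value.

Row 1 ↔ basis 1, column 2 ↔ basis d, so (MᵀM)_{1,2} = Σᵢ d = (1)·(1) + (1)·(3) + (1)·(5) + (1)·(8) = 17.

17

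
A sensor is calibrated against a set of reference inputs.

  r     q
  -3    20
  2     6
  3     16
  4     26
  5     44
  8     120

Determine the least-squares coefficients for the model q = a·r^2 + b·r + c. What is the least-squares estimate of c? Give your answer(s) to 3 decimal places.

The normal system AᵀA·[a, b, c]ᵀ = Aᵀq is [[5155, 709, 127]; [709, 127, 19]; [127, 19, 6]]·[a, b, c]ᵀ = [9544, 1284, 232]ᵀ.
Solving the 3×3 system (Gaussian elimination) gives a = 211661/106080, b = -99821/106080, c = -10383/17680.

c = -0.587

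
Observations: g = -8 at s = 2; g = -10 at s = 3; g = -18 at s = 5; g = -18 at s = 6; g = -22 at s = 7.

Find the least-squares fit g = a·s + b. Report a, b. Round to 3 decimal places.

a = -2.814, b = -2.256

The normal system XᵀX·[a, b]ᵀ = Xᵀg is [[123, 23]; [23, 5]]·[a, b]ᵀ = [-398, -76]ᵀ.
det = 123·5 − 23² = 86.
a = ((-398)·5 − 23·(-76))/86 = -121/43; b = (123·(-76) − 23·(-398))/86 = -97/43.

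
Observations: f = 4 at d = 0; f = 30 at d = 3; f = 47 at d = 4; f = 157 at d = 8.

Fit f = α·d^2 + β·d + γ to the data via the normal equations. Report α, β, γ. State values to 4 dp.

Compute the Gram sums: Σd^2·d^2 = 4433, Σd^2·d = 603, Σd^2 = 89, Σd·d = 89, Σd = 15, Σ1 = 4.
Right-hand side: Σd^2·f = 11070, Σd·f = 1534, Σf = 238.
So AᵀA·[α, β, γ]ᵀ = Aᵀf: [[4433, 603, 89]; [603, 89, 15]; [89, 15, 4]]·[α, β, γ]ᵀ = [11070, 1534, 238]ᵀ.
Solving the 3×3 system (Gaussian elimination) gives α = 16391/7832, β = 18655/7832, γ = 7837/1958.

α = 2.0928, β = 2.3819, γ = 4.0026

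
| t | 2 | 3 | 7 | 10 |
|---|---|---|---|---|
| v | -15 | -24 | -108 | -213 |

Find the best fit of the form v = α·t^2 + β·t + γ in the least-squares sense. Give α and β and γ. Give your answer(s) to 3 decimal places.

α = -2.067, β = -0.038, γ = -6.092

The normal equations are: 12498·α + 1378·β + 162·γ = -26868;  1378·α + 162·β + 22·γ = -2988;  162·α + 22·β + 4·γ = -360.
(Σt^2·t^2 = 12498, Σt^2·t = 1378, Σt^2 = 162, Σt·t = 162, Σt = 22, Σ1 = 4, Σt^2·v = -26868, Σt·v = -2988, Σv = -360.)
Row-reducing yields α = -1614/781, β = -30/781, γ = -4758/781.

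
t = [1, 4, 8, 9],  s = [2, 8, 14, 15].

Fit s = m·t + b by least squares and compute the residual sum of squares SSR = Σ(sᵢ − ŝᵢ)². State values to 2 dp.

From the data, Σt·t = 162, Σt = 22, Σ1 = 4.
Moment sums: Σt·s = 281, Σs = 39.
Determinant 162·4 − 22² = 164.
m = (281·4 − 22·39)/164 = 133/82; b = (162·39 − 22·281)/164 = 34/41.
Residuals: -37/82, 28/41, 8/41, -35/82; SSR = 73/82.

SSR = 0.89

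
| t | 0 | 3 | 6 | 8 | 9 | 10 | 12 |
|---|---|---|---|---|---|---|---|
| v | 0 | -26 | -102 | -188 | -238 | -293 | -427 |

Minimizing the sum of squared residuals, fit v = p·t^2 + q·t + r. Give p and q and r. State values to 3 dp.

From the data, Σt^2·t^2 = 42770, Σt^2·t = 4212, Σt^2 = 434, Σt·t = 434, Σt = 48, Σ1 = 7.
For Mᵀv: Σt^2·v = -126004, Σt·v = -12390, Σv = -1274.
Solving the 3×3 system (Gaussian elimination) gives p = -723834/237209, q = 369/329, r = -118666/237209.

p = -3.051, q = 1.122, r = -0.500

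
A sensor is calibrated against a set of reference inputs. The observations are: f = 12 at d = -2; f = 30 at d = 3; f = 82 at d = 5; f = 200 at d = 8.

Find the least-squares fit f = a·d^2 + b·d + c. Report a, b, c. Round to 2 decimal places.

Sums needed: Σd^2·d^2 = 4818, Σd^2·d = 656, Σd^2 = 102, Σd·d = 102, Σd = 14, Σ1 = 4.
And Σd^2·f = 15168, Σd·f = 2076, Σf = 324.
AᵀA·[a, b, c]ᵀ = Aᵀf becomes [[4818, 656, 102]; [656, 102, 14]; [102, 14, 4]]·[a, b, c]ᵀ = [15168, 2076, 324]ᵀ.
Row-reducing yields a = 4218/1405, b = 1176/1405, c = 426/281.

a = 3.00, b = 0.84, c = 1.52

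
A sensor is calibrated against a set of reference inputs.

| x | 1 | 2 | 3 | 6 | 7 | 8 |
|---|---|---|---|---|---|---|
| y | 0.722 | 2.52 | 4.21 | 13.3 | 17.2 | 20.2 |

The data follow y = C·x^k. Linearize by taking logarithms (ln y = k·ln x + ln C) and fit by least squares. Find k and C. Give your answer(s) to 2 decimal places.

With ln yᵢ as the transformed response and ln xᵢ as the regressor:
AᵀA = [[13.0084, 7.6089]; [7.6089, 6]], rhs = [18.6426, 10.4743]ᵀ  (here Σln x = 7.6089, Σ(ln x)² = 13.0084, Σln y = 10.4743, Σln x·ln y = 18.6426).
Δ = 13.0084·6 − (7.6089)² = 20.1558; k = (18.6426·6 − 7.6089·10.4743)/20.1558 = 1.59545, ln C = (13.0084·10.4743 − 7.6089·18.6426)/20.1558 = -0.27754, so C = exp(-0.27754) = 0.75764.

k = 1.60, C = 0.76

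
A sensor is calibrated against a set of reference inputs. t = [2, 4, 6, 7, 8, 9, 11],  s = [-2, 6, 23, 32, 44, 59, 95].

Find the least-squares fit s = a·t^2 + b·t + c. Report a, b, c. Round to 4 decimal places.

Setting ∂/∂a … = 0 gives: 29267·a + 3203·b + 371·c = 21574;  3203·a + 371·b + 47·c = 2310;  371·a + 47·b + 7·c = 257.
(Σt^2·t^2 = 29267, Σt^2·t = 3203, Σt^2 = 371, Σt·t = 371, Σt = 47, Σ1 = 7, Σt^2·s = 21574, Σt·s = 2310, Σs = 257.)
Solving the 3×3 system (Gaussian elimination) gives a = 43243/44436, b = -12421/6348, c = -6388/3703.

a = 0.9732, b = -1.9567, c = -1.7251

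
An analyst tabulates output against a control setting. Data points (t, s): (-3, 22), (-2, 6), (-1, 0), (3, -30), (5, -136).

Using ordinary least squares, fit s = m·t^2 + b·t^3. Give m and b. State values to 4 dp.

Normal-equation sums: Σt^2·t^2 = 804, Σt^2·t^3 = 3092, Σt^3·t^3 = 17148.
And Σt^2·s = -3448, Σt^3·s = -18452.
Determinant 804·17148 − 3092² = 4226528.
m = ((-3448)·17148 − 3092·(-18452))/4226528 = -129545/264158; b = (804·(-18452) − 3092·(-3448))/4226528 = -260887/264158.

m = -0.4904, b = -0.9876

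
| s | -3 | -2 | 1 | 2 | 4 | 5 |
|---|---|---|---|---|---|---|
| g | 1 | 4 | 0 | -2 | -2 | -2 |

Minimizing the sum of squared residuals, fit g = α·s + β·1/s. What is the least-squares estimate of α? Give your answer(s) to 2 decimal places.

Entries of AᵀA: Σs·s = 59, Σs·1/s = 6, Σ1/s·1/s = 6169/3600.
And Σs·g = -33, Σ1/s·g = -127/30.
AᵀA·[α, β]ᵀ = Aᵀg becomes [[59, 6]; [6, 6169/3600]]·[α, β]ᵀ = [-33, -127/30]ᵀ.
Eliminating β: (6169/3600)·(row 1) − 6·(row 2) gives (234371/3600)·α = (6169/3600)·(-33) − 6·(-127/30) = -37379/1200, so α = -112137/234371.
Then β = ((-127/30) − 6·(-112137/234371))/(6169/3600) = -186360/234371.

α = -0.48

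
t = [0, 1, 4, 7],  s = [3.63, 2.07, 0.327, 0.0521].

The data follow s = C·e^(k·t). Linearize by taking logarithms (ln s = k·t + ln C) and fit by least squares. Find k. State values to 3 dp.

k = -0.609

Taking logs, ln s = k·t + ln C, so regress ln s on t.
Over the data: Σt = 12.0000, Σ(t)² = 66.0000, Σln s = -2.0556, Σt·ln s = -24.4258.
Normal system: [[66.0000, 12.0000]; [12.0000, 4]]·[k, ln C]ᵀ = [-24.4258, -2.0556]ᵀ.
Δ = 66.0000·4 − (12.0000)² = 120.0000; k = (-24.4258·4 − 12.0000·-2.0556)/120.0000 = -0.60863, ln C = (66.0000·-2.0556 − 12.0000·-24.4258)/120.0000 = 1.31199.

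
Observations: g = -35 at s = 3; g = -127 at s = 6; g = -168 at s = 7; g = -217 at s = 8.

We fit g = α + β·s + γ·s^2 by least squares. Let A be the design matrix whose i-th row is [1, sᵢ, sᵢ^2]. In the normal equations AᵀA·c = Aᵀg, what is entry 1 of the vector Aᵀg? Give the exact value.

Entry 1 ↔ basis 1, so (Aᵀg)_{1} = Σᵢ gᵢ = (1)·(-35) + (1)·(-127) + (1)·(-168) + (1)·(-217) = -547.

-547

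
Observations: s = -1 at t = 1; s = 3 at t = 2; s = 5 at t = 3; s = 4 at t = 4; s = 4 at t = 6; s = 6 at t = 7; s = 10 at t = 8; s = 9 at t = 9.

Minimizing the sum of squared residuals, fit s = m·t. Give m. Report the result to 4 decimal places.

The normal equations are: 260·m = 263.
(Σt·t = 260, Σt·s = 263.)
m = 263/260 = 1.01154.

m = 1.0115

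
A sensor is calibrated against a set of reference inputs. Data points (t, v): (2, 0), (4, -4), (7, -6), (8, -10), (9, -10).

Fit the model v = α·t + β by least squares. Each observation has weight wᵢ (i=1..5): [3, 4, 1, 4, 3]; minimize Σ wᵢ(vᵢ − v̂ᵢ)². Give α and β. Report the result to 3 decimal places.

From the data, Σwᵢ·t·t = 624, Σwᵢ·t = 88, Σwᵢ·1 = 15.
For XᵀWv: Σwᵢ·t·v = -696, Σwᵢ·v = -92.
Determinant 624·15 − 88² = 1616.
α = ((-696)·15 − 88·(-92))/1616 = -293/202; β = (624·(-92) − 88·(-696))/1616 = 240/101.

α = -1.450, β = 2.376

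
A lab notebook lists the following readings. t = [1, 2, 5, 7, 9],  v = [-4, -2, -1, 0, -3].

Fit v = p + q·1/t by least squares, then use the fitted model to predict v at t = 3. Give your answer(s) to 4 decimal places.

AᵀA·[p, q]ᵀ = Aᵀv reads: 5·p + (1231/630)·q = -10;  (1231/630)·p + (525001/396900)·q = -83/15.
Δ = 5·(525001/396900) − (1231/630)² = 277411/99225.
p = ((-10)·(525001/396900) − (1231/630)·(-83/15))/(277411/99225) = -239686/277411; q = (5·(-83/15) − (1231/630)·(-10))/(277411/99225) = -806400/277411.
At t = 3: v̂ = (-239686/277411)·(1) + (-806400/277411)·(1/3) = -508486/277411.

v̂ = -1.8330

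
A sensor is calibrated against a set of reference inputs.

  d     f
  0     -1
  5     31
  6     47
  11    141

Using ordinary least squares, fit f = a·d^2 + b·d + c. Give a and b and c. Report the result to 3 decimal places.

With design matrix A, AᵀA = [[16562, 1672, 182]; [1672, 182, 22]; [182, 22, 4]] and Aᵀf = [19528, 1988, 218]ᵀ.
Row-reducing yields a = 31/30, b = 2869/1830, c = -139/122.

a = 1.033, b = 1.568, c = -1.139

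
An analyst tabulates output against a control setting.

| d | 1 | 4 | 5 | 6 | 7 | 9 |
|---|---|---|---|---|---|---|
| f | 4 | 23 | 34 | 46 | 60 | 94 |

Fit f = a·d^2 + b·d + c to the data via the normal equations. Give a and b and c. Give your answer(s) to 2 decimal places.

Entries of XᵀX: Σd^2·d^2 = 11140, Σd^2·d = 1478, Σd^2 = 208, Σd·d = 208, Σd = 32, Σ1 = 6.
And Σd^2·f = 13432, Σd·f = 1808, Σf = 261.
XᵀX·[a, b, c]ᵀ = Xᵀf becomes [[11140, 1478, 208]; [1478, 208, 32]; [208, 32, 6]]·[a, b, c]ᵀ = [13432, 1808, 261]ᵀ.
Row-reducing yields a = 368/385, b = 656/385, c = 983/770.

a = 0.96, b = 1.70, c = 1.28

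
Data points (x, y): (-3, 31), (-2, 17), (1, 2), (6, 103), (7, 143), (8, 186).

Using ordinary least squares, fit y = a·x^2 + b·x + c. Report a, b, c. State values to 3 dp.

Compute the Gram sums: Σx^2·x^2 = 7891, Σx^2·x = 1037, Σx^2 = 163, Σx·x = 163, Σx = 17, Σ1 = 6.
And Σx^2·y = 22968, Σx·y = 2982, Σy = 482.
So MᵀM·[a, b, c]ᵀ = Mᵀy: [[7891, 1037, 163]; [1037, 163, 17]; [163, 17, 6]]·[a, b, c]ᵀ = [22968, 2982, 482]ᵀ.
Row-reducing yields a = 204165/66832, b = -81911/66832, c = 13609/16708.

a = 3.055, b = -1.226, c = 0.815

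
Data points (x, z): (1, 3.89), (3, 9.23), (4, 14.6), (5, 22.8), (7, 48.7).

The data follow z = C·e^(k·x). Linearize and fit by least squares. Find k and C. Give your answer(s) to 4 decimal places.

Let Y = ln z. Fitting Y = k·x + ln C by least squares:
Σx = 20.0000, Σ(x)² = 100.0000, Σln z = 13.2743, Σx·ln z = 61.5834.
Equations: 100.0000·k + 20.0000·ln C = 61.5834;  20.0000·k + 5·ln C = 13.2743.
Slope k = (n·Σx·ln z − Σx·Σln z)/(n·Σ(x)² − (Σx)²) = (5·61.5834 − 20.0000·13.2743)/100.0000 = 0.42431; ln C = (Σln z − k·Σx)/n = 0.95764, so C = exp(0.95764) = 2.60555.

k = 0.4243, C = 2.6055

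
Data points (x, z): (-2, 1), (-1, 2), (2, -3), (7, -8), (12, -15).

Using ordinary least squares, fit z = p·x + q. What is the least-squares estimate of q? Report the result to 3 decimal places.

q = -0.318

The normal equations are: 202·p + 18·q = -246;  18·p + 5·q = -23.
Δ = 202·5 − 18² = 686.
p = ((-246)·5 − 18·(-23))/686 = -408/343; q = (202·(-23) − 18·(-246))/686 = -109/343.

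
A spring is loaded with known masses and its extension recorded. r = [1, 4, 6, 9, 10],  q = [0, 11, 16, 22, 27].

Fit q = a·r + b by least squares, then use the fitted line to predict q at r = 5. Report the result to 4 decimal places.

Sums needed: Σr·r = 234, Σr = 30, Σ1 = 5.
Moment sums: Σr·q = 608, Σq = 76.
Eliminating b: 5·(row 1) − 30·(row 2) gives 270·a = 5·608 − 30·76 = 760, so a = 76/27.
Then b = (76 − 30·(76/27))/5 = -76/45.
At r = 5: q̂ = (76/27)·(5) + (-76/45)·(1) = 1672/135.

q̂ = 12.3852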